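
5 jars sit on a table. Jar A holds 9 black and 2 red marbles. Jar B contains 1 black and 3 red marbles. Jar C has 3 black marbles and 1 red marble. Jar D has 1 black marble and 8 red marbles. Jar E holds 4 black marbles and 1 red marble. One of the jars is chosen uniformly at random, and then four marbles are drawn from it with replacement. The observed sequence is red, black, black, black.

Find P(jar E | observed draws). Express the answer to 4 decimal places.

0.3196

For each hypothesis, P(data | H) works out to: P(data | jar A) = (2/11)(9/11)(9/11)(9/11) = 0.099583; P(data | jar B) = (3/4)(1/4)(1/4)(1/4) = 0.011719; P(data | jar C) = (1/4)(3/4)(3/4)(3/4) = 0.10547; P(data | jar D) = (8/9)(1/9)(1/9)(1/9) = 0.0012193; P(data | jar E) = (1/5)(4/5)(4/5)(4/5) = 0.1024.
The prior-weighted likelihoods are 1/5 · 0.099583 = 0.019917, 1/5 · 0.011719 = 0.0023437, 1/5 · 0.10547 = 0.021094, 1/5 · 0.0012193 = 0.00024387, 1/5 · 0.1024 = 0.02048; summing to 0.064078.
By Bayes' rule, P(jar E | data) = (0.02048) / (0.064078) = 0.31961.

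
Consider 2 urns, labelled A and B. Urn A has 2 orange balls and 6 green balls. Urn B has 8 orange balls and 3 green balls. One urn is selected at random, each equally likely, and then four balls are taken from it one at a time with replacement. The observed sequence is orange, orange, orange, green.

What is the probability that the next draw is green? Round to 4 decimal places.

Under each hypothesis, the probability of the observed sequence is: P(data | urn A) = (2/8)(2/8)(2/8)(6/8) = 0.011719; P(data | urn B) = (8/11)(8/11)(8/11)(3/11) = 0.10491.
The prior-weighted likelihoods are 1/2 · 0.011719 = 0.0058594, 1/2 · 0.10491 = 0.052455; these sum to 0.058315.
The posterior is then P(urn A | data) = 0.10048, P(urn B | data) = 0.89952.
So P(green next | data) = Σ P(green next | H) P(H | data) = (3/4)(0.10048) + (3/11)(0.89952) = 0.32068.

0.3207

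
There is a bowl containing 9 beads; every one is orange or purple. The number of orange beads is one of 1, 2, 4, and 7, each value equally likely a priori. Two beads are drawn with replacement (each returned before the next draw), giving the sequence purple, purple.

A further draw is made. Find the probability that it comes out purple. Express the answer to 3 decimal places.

0.773

For each hypothesis, P(data | H) works out to: P(data | r = 1) = (8/9)(8/9) = 64/81; P(data | r = 2) = (7/9)(7/9) = 49/81; P(data | r = 4) = (5/9)(5/9) = 25/81; P(data | r = 7) = (2/9)(2/9) = 4/81.
Multiplying each by its prior: 1/4 · 64/81 = 16/81, 1/4 · 49/81 = 49/324, 1/4 · 25/81 = 25/324, 1/4 · 4/81 = 1/81; with total 71/162.
Dividing through by the total gives posterior P(r = 1 | data) = 32/71, P(r = 2 | data) = 49/142, P(r = 4 | data) = 25/142, P(r = 7 | data) = 2/71.
Averaging over the posterior, P(purple next | data) = (8/9)(32/71) + (7/9)(49/142) + (5/9)(25/142) + (2/9)(2/71) = 494/639.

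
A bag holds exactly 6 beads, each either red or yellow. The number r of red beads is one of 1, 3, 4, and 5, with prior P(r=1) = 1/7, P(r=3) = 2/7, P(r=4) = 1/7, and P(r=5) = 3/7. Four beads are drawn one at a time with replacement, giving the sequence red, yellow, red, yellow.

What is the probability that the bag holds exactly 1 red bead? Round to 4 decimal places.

Compute the likelihood of the observed sequence for each case: P(data | r = 1) = (1/6)(5/6)(1/6)(5/6) = 0.01929; P(data | r = 3) = (3/6)(3/6)(3/6)(3/6) = 0.0625; P(data | r = 4) = (4/6)(2/6)(4/6)(2/6) = 0.049383; P(data | r = 5) = (5/6)(1/6)(5/6)(1/6) = 0.01929.
Weighting by the prior gives 1/7 · 0.01929 = 0.0027557, 2/7 · 0.0625 = 0.017857, 1/7 · 0.049383 = 0.0070547, 3/7 · 0.01929 = 0.0082672; with total 0.035935.
Therefore the posterior P(r = 1 | data) = (0.0027557) / (0.035935) = 0.076687.

0.0767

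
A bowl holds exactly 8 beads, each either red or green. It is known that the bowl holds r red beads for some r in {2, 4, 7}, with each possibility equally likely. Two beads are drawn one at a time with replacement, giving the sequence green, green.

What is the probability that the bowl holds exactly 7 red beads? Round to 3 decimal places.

Compute the likelihood of the observed sequence for each case: P(data | r = 2) = (6/8)(6/8) = 9/16; P(data | r = 4) = (4/8)(4/8) = 1/4; P(data | r = 7) = (1/8)(1/8) = 1/64.
Multiplying each by its prior: 1/3 · 9/16 = 3/16, 1/3 · 1/4 = 1/12, 1/3 · 1/64 = 1/192; summing to 53/192.
Hence P(r = 7 | data) = (1/192) / (53/192) = 1/53.

0.019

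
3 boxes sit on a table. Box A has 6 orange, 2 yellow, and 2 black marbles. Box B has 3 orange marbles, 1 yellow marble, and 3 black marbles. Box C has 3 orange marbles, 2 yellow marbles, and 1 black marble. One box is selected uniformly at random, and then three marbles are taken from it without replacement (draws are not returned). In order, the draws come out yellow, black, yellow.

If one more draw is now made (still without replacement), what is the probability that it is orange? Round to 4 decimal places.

0.9643

For each hypothesis, P(data | H) works out to: P(data | box A) = (2/10)(2/9)(1/8) = 1/180; P(data | box B) = (1/7)(3/6)(0/5) = 0; P(data | box C) = (2/6)(1/5)(1/4) = 1/60.
Weighting by the prior gives 1/3 · 1/180 = 1/540, 1/3 · 0 = 0, 1/3 · 1/60 = 1/180; these sum to 1/135.
Dividing through by the total gives posterior P(box A | data) = 1/4, P(box B | data) = 0, P(box C | data) = 3/4.
Averaging over the posterior, P(orange next | data) = (6/7)(1/4) + (1)(3/4) = 27/28.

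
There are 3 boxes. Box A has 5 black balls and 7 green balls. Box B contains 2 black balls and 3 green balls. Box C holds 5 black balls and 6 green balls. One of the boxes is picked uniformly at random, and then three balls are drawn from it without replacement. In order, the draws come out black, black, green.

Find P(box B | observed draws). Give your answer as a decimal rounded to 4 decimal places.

Under each hypothesis, the probability of the observed sequence is: P(data | box A) = (5/12)(4/11)(7/10) = 7/66; P(data | box B) = (2/5)(1/4)(3/3) = 1/10; P(data | box C) = (5/11)(4/10)(6/9) = 4/33.
Weighting by the prior gives 1/3 · 7/66 = 7/198, 1/3 · 1/10 = 1/30, 1/3 · 4/33 = 4/99; with total 6/55.
Therefore the posterior P(box B | data) = (1/30) / (6/55) = 11/36.

0.3056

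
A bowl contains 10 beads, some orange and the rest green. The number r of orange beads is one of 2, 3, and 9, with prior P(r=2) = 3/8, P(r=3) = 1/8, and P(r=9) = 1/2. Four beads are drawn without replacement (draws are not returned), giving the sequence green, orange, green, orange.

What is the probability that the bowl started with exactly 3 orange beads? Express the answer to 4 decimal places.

0.4286

Under each hypothesis, the probability of the observed sequence is: P(data | r = 2) = (8/10)(2/9)(7/8)(1/7) = 1/45; P(data | r = 3) = (7/10)(3/9)(6/8)(2/7) = 1/20; P(data | r = 9) = (1/10)(9/9)(0/8) = 0.
The prior-weighted likelihoods are 3/8 · 1/45 = 1/120, 1/8 · 1/20 = 1/160, 1/2 · 0 = 0; summing to 7/480.
So P(r = 3 | data) = (1/160) / (7/480) = 3/7.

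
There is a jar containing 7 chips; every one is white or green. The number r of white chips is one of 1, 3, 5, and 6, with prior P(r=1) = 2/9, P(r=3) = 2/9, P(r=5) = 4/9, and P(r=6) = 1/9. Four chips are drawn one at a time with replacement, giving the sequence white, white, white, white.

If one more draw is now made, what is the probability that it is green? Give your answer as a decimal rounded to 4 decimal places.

0.2509

For each hypothesis, P(data | H) works out to: P(data | r = 1) = (1/7)(1/7)(1/7)(1/7) = 0.00041649; P(data | r = 3) = (3/7)(3/7)(3/7)(3/7) = 0.033736; P(data | r = 5) = (5/7)(5/7)(5/7)(5/7) = 0.26031; P(data | r = 6) = (6/7)(6/7)(6/7)(6/7) = 0.53978.
Multiplying each by its prior: 2/9 · 0.00041649 = 9.2554e-05, 2/9 · 0.033736 = 0.0074969, 4/9 · 0.26031 = 0.11569, 1/9 · 0.53978 = 0.059975; summing to 0.18326.
The posterior is then P(r = 1 | data) = 0.00050505, P(r = 3 | data) = 0.040909, P(r = 5 | data) = 0.63131, P(r = 6 | data) = 0.32727.
So P(green next | data) = Σ P(green next | H) P(H | data) = (6/7)(0.00050505) + (4/7)(0.040909) + (2/7)(0.63131) + (1/7)(0.32727) = 0.25094.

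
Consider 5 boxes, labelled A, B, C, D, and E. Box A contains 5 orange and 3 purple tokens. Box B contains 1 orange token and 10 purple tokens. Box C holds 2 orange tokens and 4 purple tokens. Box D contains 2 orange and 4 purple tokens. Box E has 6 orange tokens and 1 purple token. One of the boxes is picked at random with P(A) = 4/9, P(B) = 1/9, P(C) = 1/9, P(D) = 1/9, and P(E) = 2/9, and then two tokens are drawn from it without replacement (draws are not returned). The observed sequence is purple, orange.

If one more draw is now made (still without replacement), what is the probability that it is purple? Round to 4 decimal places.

0.4280

Under each hypothesis, the probability of the observed sequence is: P(data | box A) = (3/8)(5/7) = 0.26786; P(data | box B) = (10/11)(1/10) = 0.090909; P(data | box C) = (4/6)(2/5) = 0.26667; P(data | box D) = (4/6)(2/5) = 0.26667; P(data | box E) = (1/7)(6/6) = 0.14286.
Multiplying each by its prior: 4/9 · 0.26786 = 0.11905, 1/9 · 0.090909 = 0.010101, 1/9 · 0.26667 = 0.02963, 1/9 · 0.26667 = 0.02963, 2/9 · 0.14286 = 0.031746; these sum to 0.22015.
The posterior is then P(box A | data) = 0.54075, P(box B | data) = 0.045882, P(box C | data) = 0.13459, P(box D | data) = 0.13459, P(box E | data) = 0.1442.
The predictive probability is P(purple next | data) = (1/3)(0.54075) + (1)(0.045882) + (3/4)(0.13459) + (3/4)(0.13459) + (0)(0.1442) = 0.42801.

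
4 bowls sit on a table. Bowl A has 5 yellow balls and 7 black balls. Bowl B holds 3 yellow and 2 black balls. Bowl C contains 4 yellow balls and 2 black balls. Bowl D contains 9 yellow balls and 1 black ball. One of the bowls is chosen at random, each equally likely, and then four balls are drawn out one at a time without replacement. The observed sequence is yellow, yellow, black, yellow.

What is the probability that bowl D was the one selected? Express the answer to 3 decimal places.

Compute the likelihood of the observed sequence for each case: P(data | bowl A) = (5/12)(4/11)(7/10)(3/9) = 7/198; P(data | bowl B) = (3/5)(2/4)(2/3)(1/2) = 1/10; P(data | bowl C) = (4/6)(3/5)(2/4)(2/3) = 2/15; P(data | bowl D) = (9/10)(8/9)(1/8)(7/7) = 1/10.
Weighting by the prior gives 1/4 · 7/198 = 7/792, 1/4 · 1/10 = 1/40, 1/4 · 2/15 = 1/30, 1/4 · 1/10 = 1/40; summing to 73/792.
By Bayes' rule, P(bowl D | data) = (1/40) / (73/792) = 99/365.

0.271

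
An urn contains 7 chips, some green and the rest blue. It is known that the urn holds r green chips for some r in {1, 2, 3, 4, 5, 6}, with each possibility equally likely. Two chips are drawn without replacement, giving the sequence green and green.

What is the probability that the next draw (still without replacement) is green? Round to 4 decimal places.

0.6000

The likelihood of the observed sequence under each hypothesis: P(data | r = 1) = (1/7)(0/6) = 0; P(data | r = 2) = (2/7)(1/6) = 1/21; P(data | r = 3) = (3/7)(2/6) = 1/7; P(data | r = 4) = (4/7)(3/6) = 2/7; P(data | r = 5) = (5/7)(4/6) = 10/21; P(data | r = 6) = (6/7)(5/6) = 5/7.
The prior-weighted likelihoods are 1/6 · 0 = 0, 1/6 · 1/21 = 1/126, 1/6 · 1/7 = 1/42, 1/6 · 2/7 = 1/21, 1/6 · 10/21 = 5/63, 1/6 · 5/7 = 5/42; these sum to 5/18.
Dividing through by the total gives posterior P(r = 1 | data) = 0, P(r = 2 | data) = 1/35, P(r = 3 | data) = 3/35, P(r = 4 | data) = 6/35, P(r = 5 | data) = 2/7, P(r = 6 | data) = 3/7.
Averaging over the posterior, P(green next | data) = (0)(1/35) + (1/5)(3/35) + (2/5)(6/35) + (3/5)(2/7) + (4/5)(3/7) = 3/5.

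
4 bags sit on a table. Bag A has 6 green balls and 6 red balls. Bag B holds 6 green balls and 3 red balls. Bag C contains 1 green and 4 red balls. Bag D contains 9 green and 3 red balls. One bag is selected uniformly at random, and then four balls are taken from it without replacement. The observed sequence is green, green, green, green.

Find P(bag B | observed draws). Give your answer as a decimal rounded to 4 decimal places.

0.2947

For each hypothesis, P(data | H) works out to: P(data | bag A) = (6/12)(5/11)(4/10)(3/9) = 0.030303; P(data | bag B) = (6/9)(5/8)(4/7)(3/6) = 0.11905; P(data | bag C) = (1/5)(0/4) = 0; P(data | bag D) = (9/12)(8/11)(7/10)(6/9) = 0.25455.
Weighting by the prior gives 1/4 · 0.030303 = 0.0075758, 1/4 · 0.11905 = 0.029762, 1/4 · 0 = 0, 1/4 · 0.25455 = 0.063636; with total 0.10097.
By Bayes' rule, P(bag B | data) = (0.029762) / (0.10097) = 0.29475.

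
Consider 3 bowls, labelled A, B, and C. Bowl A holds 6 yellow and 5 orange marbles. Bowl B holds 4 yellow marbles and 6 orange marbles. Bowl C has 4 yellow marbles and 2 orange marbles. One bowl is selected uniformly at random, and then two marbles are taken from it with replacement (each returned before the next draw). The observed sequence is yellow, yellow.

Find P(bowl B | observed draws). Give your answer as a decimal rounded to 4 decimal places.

0.1774

Compute the likelihood of the observed sequence for each case: P(data | bowl A) = (6/11)(6/11) = 0.29752; P(data | bowl B) = (4/10)(4/10) = 0.16; P(data | bowl C) = (4/6)(4/6) = 0.44444.
Multiplying each by its prior: 1/3 · 0.29752 = 0.099174, 1/3 · 0.16 = 0.053333, 1/3 · 0.44444 = 0.14815; these sum to 0.30066.
Therefore the posterior P(bowl B | data) = (0.053333) / (0.30066) = 0.17739.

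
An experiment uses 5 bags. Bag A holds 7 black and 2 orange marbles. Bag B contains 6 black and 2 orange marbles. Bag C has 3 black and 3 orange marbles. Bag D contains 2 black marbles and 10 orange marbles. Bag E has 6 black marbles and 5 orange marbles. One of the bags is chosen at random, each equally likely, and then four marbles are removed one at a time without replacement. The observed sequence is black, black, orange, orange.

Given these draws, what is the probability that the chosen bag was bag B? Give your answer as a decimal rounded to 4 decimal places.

The likelihood of the observed sequence under each hypothesis: P(data | bag A) = (7/9)(6/8)(2/7)(1/6) = 0.027778; P(data | bag B) = (6/8)(5/7)(2/6)(1/5) = 0.035714; P(data | bag C) = (3/6)(2/5)(3/4)(2/3) = 0.1; P(data | bag D) = (2/12)(1/11)(10/10)(9/9) = 0.015152; P(data | bag E) = (6/11)(5/10)(5/9)(4/8) = 0.075758.
Multiplying each by its prior: 1/5 · 0.027778 = 0.0055556, 1/5 · 0.035714 = 0.0071429, 1/5 · 0.1 = 0.02, 1/5 · 0.015152 = 0.0030303, 1/5 · 0.075758 = 0.015152; with total 0.05088.
Therefore the posterior P(bag B | data) = (0.0071429) / (0.05088) = 0.14039.

0.1404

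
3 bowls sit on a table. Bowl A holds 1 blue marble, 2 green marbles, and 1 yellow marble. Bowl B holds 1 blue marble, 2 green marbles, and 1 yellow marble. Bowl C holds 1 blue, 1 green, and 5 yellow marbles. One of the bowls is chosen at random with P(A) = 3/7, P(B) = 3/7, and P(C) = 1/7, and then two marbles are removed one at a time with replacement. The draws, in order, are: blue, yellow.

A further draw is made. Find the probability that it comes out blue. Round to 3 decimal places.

0.227

For each hypothesis, P(data | H) works out to: P(data | bowl A) = (1/4)(1/4) = 0.0625; P(data | bowl B) = (1/4)(1/4) = 0.0625; P(data | bowl C) = (1/7)(5/7) = 0.10204.
The prior-weighted likelihoods are 3/7 · 0.0625 = 0.026786, 3/7 · 0.0625 = 0.026786, 1/7 · 0.10204 = 0.014577; these sum to 0.068149.
Normalising, the posterior is P(bowl A | data) = 0.39305, P(bowl B | data) = 0.39305, P(bowl C | data) = 0.2139.
So P(blue next | data) = Σ P(blue next | H) P(H | data) = (1/4)(0.39305) + (1/4)(0.39305) + (1/7)(0.2139) = 0.22708.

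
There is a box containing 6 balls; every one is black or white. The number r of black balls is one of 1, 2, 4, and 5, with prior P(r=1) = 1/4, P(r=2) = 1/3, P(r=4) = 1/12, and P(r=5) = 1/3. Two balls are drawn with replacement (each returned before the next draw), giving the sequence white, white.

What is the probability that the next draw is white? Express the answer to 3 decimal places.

Compute the likelihood of the observed sequence for each case: P(data | r = 1) = (5/6)(5/6) = 25/36; P(data | r = 2) = (4/6)(4/6) = 4/9; P(data | r = 4) = (2/6)(2/6) = 1/9; P(data | r = 5) = (1/6)(1/6) = 1/36.
Weighting by the prior gives 1/4 · 25/36 = 25/144, 1/3 · 4/9 = 4/27, 1/12 · 1/9 = 1/108, 1/3 · 1/36 = 1/108; summing to 49/144.
Dividing through by the total gives posterior P(r = 1 | data) = 25/49, P(r = 2 | data) = 64/147, P(r = 4 | data) = 4/147, P(r = 5 | data) = 4/147.
So P(white next | data) = Σ P(white next | H) P(H | data) = (5/6)(25/49) + (2/3)(64/147) + (1/3)(4/147) + (1/6)(4/147) = 643/882.

0.729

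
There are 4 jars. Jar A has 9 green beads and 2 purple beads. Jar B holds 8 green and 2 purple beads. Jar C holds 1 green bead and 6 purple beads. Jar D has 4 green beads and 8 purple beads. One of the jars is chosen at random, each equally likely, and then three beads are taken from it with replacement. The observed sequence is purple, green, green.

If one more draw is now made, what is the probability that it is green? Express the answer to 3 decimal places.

For each hypothesis, P(data | H) works out to: P(data | jar A) = (2/11)(9/11)(9/11) = 0.12171; P(data | jar B) = (2/10)(8/10)(8/10) = 0.128; P(data | jar C) = (6/7)(1/7)(1/7) = 0.017493; P(data | jar D) = (8/12)(4/12)(4/12) = 0.074074.
Weighting by the prior gives 1/4 · 0.12171 = 0.030428, 1/4 · 0.128 = 0.032, 1/4 · 0.017493 = 0.0043732, 1/4 · 0.074074 = 0.018519; summing to 0.08532.
Normalising, the posterior is P(jar A | data) = 0.35664, P(jar B | data) = 0.37506, P(jar C | data) = 0.051256, P(jar D | data) = 0.21705.
The predictive probability is P(green next | data) = (9/11)(0.35664) + (4/5)(0.37506) + (1/7)(0.051256) + (1/3)(0.21705) = 0.67151.

0.672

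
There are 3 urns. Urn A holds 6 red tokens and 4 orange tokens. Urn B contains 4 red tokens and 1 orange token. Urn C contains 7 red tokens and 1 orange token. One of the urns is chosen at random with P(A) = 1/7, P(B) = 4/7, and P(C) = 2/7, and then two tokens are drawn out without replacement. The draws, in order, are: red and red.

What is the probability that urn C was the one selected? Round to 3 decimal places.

0.354

Compute the likelihood of the observed sequence for each case: P(data | urn A) = (6/10)(5/9) = 1/3; P(data | urn B) = (4/5)(3/4) = 3/5; P(data | urn C) = (7/8)(6/7) = 3/4.
Weighting by the prior gives 1/7 · 1/3 = 1/21, 4/7 · 3/5 = 12/35, 2/7 · 3/4 = 3/14; these sum to 127/210.
So P(urn C | data) = (3/14) / (127/210) = 45/127.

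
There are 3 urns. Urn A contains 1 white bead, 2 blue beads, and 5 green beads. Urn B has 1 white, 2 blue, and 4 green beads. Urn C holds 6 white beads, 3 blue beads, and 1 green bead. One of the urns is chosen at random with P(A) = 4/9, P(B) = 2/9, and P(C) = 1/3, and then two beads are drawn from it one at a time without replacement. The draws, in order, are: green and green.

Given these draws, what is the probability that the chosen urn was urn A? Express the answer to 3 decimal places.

0.714

For each hypothesis, P(data | H) works out to: P(data | urn A) = (5/8)(4/7) = 5/14; P(data | urn B) = (4/7)(3/6) = 2/7; P(data | urn C) = (1/10)(0/9) = 0.
Weighting by the prior gives 4/9 · 5/14 = 10/63, 2/9 · 2/7 = 4/63, 1/3 · 0 = 0; with total 2/9.
By Bayes' rule, P(urn A | data) = (10/63) / (2/9) = 5/7.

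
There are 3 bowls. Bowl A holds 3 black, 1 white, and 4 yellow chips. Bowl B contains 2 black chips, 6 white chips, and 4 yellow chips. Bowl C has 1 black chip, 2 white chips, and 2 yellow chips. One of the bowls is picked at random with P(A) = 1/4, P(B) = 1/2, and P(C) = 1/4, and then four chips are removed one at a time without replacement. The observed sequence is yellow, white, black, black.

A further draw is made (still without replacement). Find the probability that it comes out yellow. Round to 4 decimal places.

0.6145

Under each hypothesis, the probability of the observed sequence is: P(data | bowl A) = (4/8)(1/7)(3/6)(2/5) = 0.014286; P(data | bowl B) = (4/12)(6/11)(2/10)(1/9) = 0.0040404; P(data | bowl C) = (2/5)(2/4)(1/3)(0/2) = 0.
The prior-weighted likelihoods are 1/4 · 0.014286 = 0.0035714, 1/2 · 0.0040404 = 0.0020202, 1/4 · 0 = 0; these sum to 0.0055916.
The posterior is then P(bowl A | data) = 0.63871, P(bowl B | data) = 0.36129, P(bowl C | data) = 0.
So P(yellow next | data) = Σ P(yellow next | H) P(H | data) = (3/4)(0.63871) + (3/8)(0.36129) = 0.61452.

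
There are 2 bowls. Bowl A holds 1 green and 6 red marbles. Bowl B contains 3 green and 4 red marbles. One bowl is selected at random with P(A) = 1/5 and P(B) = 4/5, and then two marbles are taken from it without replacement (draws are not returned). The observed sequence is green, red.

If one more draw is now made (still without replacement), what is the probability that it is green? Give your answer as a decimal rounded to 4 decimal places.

For each hypothesis, P(data | H) works out to: P(data | bowl A) = (1/7)(6/6) = 1/7; P(data | bowl B) = (3/7)(4/6) = 2/7.
The prior-weighted likelihoods are 1/5 · 1/7 = 1/35, 4/5 · 2/7 = 8/35; these sum to 9/35.
Normalising, the posterior is P(bowl A | data) = 1/9, P(bowl B | data) = 8/9.
The predictive probability is P(green next | data) = (0)(1/9) + (2/5)(8/9) = 16/45.

0.3556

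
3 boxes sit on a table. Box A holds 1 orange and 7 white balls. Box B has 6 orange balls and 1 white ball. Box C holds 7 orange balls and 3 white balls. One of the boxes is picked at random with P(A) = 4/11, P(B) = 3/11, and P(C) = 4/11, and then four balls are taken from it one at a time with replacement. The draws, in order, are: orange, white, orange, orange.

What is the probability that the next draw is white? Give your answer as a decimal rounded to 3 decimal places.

0.244

The likelihood of the observed sequence under each hypothesis: P(data | box A) = (1/8)(7/8)(1/8)(1/8) = 0.001709; P(data | box B) = (6/7)(1/7)(6/7)(6/7) = 0.089963; P(data | box C) = (7/10)(3/10)(7/10)(7/10) = 0.1029.
Weighting by the prior gives 4/11 · 0.001709 = 0.00062145, 3/11 · 0.089963 = 0.024535, 4/11 · 0.1029 = 0.037418; summing to 0.062575.
Dividing through by the total gives posterior P(box A | data) = 0.0099313, P(box B | data) = 0.39209, P(box C | data) = 0.59797.
Averaging over the posterior, P(white next | data) = (7/8)(0.0099313) + (1/7)(0.39209) + (3/10)(0.59797) = 0.2441.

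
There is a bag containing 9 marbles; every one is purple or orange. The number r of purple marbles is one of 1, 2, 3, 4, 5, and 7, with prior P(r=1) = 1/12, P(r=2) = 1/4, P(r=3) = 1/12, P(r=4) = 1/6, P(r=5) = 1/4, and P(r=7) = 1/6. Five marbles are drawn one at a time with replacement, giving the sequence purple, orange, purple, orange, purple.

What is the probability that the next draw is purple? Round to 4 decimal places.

0.5286

For each hypothesis, P(data | H) works out to: P(data | r = 1) = (1/9)(8/9)(1/9)(8/9)(1/9) = 0.0010838; P(data | r = 2) = (2/9)(7/9)(2/9)(7/9)(2/9) = 0.0066386; P(data | r = 3) = (3/9)(6/9)(3/9)(6/9)(3/9) = 0.016461; P(data | r = 4) = (4/9)(5/9)(4/9)(5/9)(4/9) = 0.027096; P(data | r = 5) = (5/9)(4/9)(5/9)(4/9)(5/9) = 0.03387; P(data | r = 7) = (7/9)(2/9)(7/9)(2/9)(7/9) = 0.023235.
Weighting by the prior gives 1/12 · 0.0010838 = 9.032e-05, 1/4 · 0.0066386 = 0.0016596, 1/12 · 0.016461 = 0.0013717, 1/6 · 0.027096 = 0.004516, 1/4 · 0.03387 = 0.0084675, 1/6 · 0.023235 = 0.0038725; these sum to 0.019978.
Dividing through by the total gives posterior P(r = 1 | data) = 0.0045211, P(r = 2 | data) = 0.083074, P(r = 3 | data) = 0.068663, P(r = 4 | data) = 0.22605, P(r = 5 | data) = 0.42385, P(r = 7 | data) = 0.19384.
Averaging over the posterior, P(purple next | data) = (1/9)(0.0045211) + (2/9)(0.083074) + (1/3)(0.068663) + (4/9)(0.22605) + (5/9)(0.42385) + (7/9)(0.19384) = 0.52855.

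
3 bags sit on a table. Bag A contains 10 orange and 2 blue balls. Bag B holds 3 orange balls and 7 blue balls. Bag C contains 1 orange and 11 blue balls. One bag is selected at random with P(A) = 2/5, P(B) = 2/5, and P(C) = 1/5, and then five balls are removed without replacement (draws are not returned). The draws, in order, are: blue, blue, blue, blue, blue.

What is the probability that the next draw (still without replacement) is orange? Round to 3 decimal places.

0.244

Compute the likelihood of the observed sequence for each case: P(data | bag A) = (2/12)(1/11)(0/10) = 0; P(data | bag B) = (7/10)(6/9)(5/8)(4/7)(3/6) = 1/12; P(data | bag C) = (11/12)(10/11)(9/10)(8/9)(7/8) = 7/12.
The prior-weighted likelihoods are 2/5 · 0 = 0, 2/5 · 1/12 = 1/30, 1/5 · 7/12 = 7/60; summing to 3/20.
The posterior is then P(bag A | data) = 0, P(bag B | data) = 2/9, P(bag C | data) = 7/9.
Averaging over the posterior, P(orange next | data) = (3/5)(2/9) + (1/7)(7/9) = 11/45.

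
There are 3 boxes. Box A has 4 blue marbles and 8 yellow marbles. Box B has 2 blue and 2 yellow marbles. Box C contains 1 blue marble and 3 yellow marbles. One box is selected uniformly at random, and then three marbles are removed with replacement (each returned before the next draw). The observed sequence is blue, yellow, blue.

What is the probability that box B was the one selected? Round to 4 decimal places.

0.5082

Compute the likelihood of the observed sequence for each case: P(data | box A) = (4/12)(8/12)(4/12) = 0.074074; P(data | box B) = (2/4)(2/4)(2/4) = 0.125; P(data | box C) = (1/4)(3/4)(1/4) = 0.046875.
Multiplying each by its prior: 1/3 · 0.074074 = 0.024691, 1/3 · 0.125 = 0.041667, 1/3 · 0.046875 = 0.015625; with total 0.081983.
By Bayes' rule, P(box B | data) = (0.041667) / (0.081983) = 0.50824.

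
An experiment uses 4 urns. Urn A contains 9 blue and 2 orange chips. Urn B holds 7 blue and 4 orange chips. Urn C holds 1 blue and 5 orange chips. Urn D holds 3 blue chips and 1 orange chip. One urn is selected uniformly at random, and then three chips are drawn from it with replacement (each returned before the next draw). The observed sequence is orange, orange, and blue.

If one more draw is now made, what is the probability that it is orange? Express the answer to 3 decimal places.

0.525

Under each hypothesis, the probability of the observed sequence is: P(data | urn A) = (2/11)(2/11)(9/11) = 0.027047; P(data | urn B) = (4/11)(4/11)(7/11) = 0.084147; P(data | urn C) = (5/6)(5/6)(1/6) = 0.11574; P(data | urn D) = (1/4)(1/4)(3/4) = 0.046875.
The prior-weighted likelihoods are 1/4 · 0.027047 = 0.0067618, 1/4 · 0.084147 = 0.021037, 1/4 · 0.11574 = 0.028935, 1/4 · 0.046875 = 0.011719; with total 0.068453.
Normalising, the posterior is P(urn A | data) = 0.098781, P(urn B | data) = 0.30732, P(urn C | data) = 0.4227, P(urn D | data) = 0.1712.
The predictive probability is P(orange next | data) = (2/11)(0.098781) + (4/11)(0.30732) + (5/6)(0.4227) + (1/4)(0.1712) = 0.52476.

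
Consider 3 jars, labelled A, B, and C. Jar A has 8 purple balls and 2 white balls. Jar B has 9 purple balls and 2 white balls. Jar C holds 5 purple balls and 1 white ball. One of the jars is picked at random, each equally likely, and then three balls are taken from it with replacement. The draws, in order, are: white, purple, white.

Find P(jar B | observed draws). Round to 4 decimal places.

Compute the likelihood of the observed sequence for each case: P(data | jar A) = (2/10)(8/10)(2/10) = 0.032; P(data | jar B) = (2/11)(9/11)(2/11) = 0.027047; P(data | jar C) = (1/6)(5/6)(1/6) = 0.023148.
Weighting by the prior gives 1/3 · 0.032 = 0.010667, 1/3 · 0.027047 = 0.0090158, 1/3 · 0.023148 = 0.007716; summing to 0.027398.
Hence P(jar B | data) = (0.0090158) / (0.027398) = 0.32906.

0.3291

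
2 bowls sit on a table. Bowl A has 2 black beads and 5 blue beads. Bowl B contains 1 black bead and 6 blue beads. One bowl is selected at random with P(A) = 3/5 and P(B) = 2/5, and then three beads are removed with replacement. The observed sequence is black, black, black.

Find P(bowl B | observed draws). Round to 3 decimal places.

Compute the likelihood of the observed sequence for each case: P(data | bowl A) = (2/7)(2/7)(2/7) = 0.023324; P(data | bowl B) = (1/7)(1/7)(1/7) = 0.0029155.
The prior-weighted likelihoods are 3/5 · 0.023324 = 0.013994, 2/5 · 0.0029155 = 0.0011662; with total 0.01516.
So P(bowl B | data) = (0.0011662) / (0.01516) = 0.076923.

0.077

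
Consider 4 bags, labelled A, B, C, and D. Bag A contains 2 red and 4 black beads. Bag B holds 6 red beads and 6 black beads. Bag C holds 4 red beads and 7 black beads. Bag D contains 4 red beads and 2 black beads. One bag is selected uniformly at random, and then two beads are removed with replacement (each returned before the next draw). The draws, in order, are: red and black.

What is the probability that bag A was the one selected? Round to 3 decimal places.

The likelihood of the observed sequence under each hypothesis: P(data | bag A) = (2/6)(4/6) = 0.22222; P(data | bag B) = (6/12)(6/12) = 0.25; P(data | bag C) = (4/11)(7/11) = 0.2314; P(data | bag D) = (4/6)(2/6) = 0.22222.
Multiplying each by its prior: 1/4 · 0.22222 = 0.055556, 1/4 · 0.25 = 0.0625, 1/4 · 0.2314 = 0.057851, 1/4 · 0.22222 = 0.055556; these sum to 0.23146.
So P(bag A | data) = (0.055556) / (0.23146) = 0.24002.

0.240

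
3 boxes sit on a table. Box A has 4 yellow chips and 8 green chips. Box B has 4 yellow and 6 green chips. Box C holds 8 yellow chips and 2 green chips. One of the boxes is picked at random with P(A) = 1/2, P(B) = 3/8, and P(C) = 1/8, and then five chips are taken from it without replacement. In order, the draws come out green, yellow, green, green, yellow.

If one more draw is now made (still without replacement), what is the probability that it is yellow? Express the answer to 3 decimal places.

The likelihood of the observed sequence under each hypothesis: P(data | box A) = (8/12)(4/11)(7/10)(6/9)(3/8) = 0.042424; P(data | box B) = (6/10)(4/9)(5/8)(4/7)(3/6) = 0.047619; P(data | box C) = (2/10)(8/9)(1/8)(0/7) = 0.
The prior-weighted likelihoods are 1/2 · 0.042424 = 0.021212, 3/8 · 0.047619 = 0.017857, 1/8 · 0 = 0; these sum to 0.039069.
The posterior is then P(box A | data) = 0.54294, P(box B | data) = 0.45706, P(box C | data) = 0.
Averaging over the posterior, P(yellow next | data) = (2/7)(0.54294) + (2/5)(0.45706) = 0.33795.

0.338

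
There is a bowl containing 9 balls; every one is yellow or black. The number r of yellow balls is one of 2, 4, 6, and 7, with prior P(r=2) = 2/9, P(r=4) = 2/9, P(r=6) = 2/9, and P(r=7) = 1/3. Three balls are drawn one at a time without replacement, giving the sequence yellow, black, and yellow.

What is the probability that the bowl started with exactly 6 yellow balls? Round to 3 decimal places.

Under each hypothesis, the probability of the observed sequence is: P(data | r = 2) = (2/9)(7/8)(1/7) = 0.027778; P(data | r = 4) = (4/9)(5/8)(3/7) = 0.11905; P(data | r = 6) = (6/9)(3/8)(5/7) = 0.17857; P(data | r = 7) = (7/9)(2/8)(6/7) = 0.16667.
Multiplying each by its prior: 2/9 · 0.027778 = 0.0061728, 2/9 · 0.11905 = 0.026455, 2/9 · 0.17857 = 0.039683, 1/3 · 0.16667 = 0.055556; summing to 0.12787.
So P(r = 6 | data) = (0.039683) / (0.12787) = 0.31034.

0.310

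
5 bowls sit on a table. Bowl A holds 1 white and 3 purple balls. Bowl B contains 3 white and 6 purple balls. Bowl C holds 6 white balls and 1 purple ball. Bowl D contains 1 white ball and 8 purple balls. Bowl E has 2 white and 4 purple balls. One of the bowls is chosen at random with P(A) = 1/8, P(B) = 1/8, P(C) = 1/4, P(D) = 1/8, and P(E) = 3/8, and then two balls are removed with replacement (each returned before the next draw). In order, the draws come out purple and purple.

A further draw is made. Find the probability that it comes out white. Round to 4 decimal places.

For each hypothesis, P(data | H) works out to: P(data | bowl A) = (3/4)(3/4) = 0.5625; P(data | bowl B) = (6/9)(6/9) = 0.44444; P(data | bowl C) = (1/7)(1/7) = 0.020408; P(data | bowl D) = (8/9)(8/9) = 0.79012; P(data | bowl E) = (4/6)(4/6) = 0.44444.
Weighting by the prior gives 1/8 · 0.5625 = 0.070312, 1/8 · 0.44444 = 0.055556, 1/4 · 0.020408 = 0.005102, 1/8 · 0.79012 = 0.098765, 3/8 · 0.44444 = 0.16667; summing to 0.3964.
The posterior is then P(bowl A | data) = 0.17738, P(bowl B | data) = 0.14015, P(bowl C | data) = 0.012871, P(bowl D | data) = 0.24915, P(bowl E | data) = 0.42045.
So P(white next | data) = Σ P(white next | H) P(H | data) = (1/4)(0.17738) + (1/3)(0.14015) + (6/7)(0.012871) + (1/9)(0.24915) + (1/3)(0.42045) = 0.26993.

0.2699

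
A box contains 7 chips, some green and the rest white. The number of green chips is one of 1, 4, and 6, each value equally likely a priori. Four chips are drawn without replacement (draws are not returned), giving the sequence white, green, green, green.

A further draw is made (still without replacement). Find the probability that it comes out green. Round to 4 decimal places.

0.7500

The likelihood of the observed sequence under each hypothesis: P(data | r = 1) = (6/7)(1/6)(0/5) = 0; P(data | r = 4) = (3/7)(4/6)(3/5)(2/4) = 3/35; P(data | r = 6) = (1/7)(6/6)(5/5)(4/4) = 1/7.
The prior-weighted likelihoods are 1/3 · 0 = 0, 1/3 · 3/35 = 1/35, 1/3 · 1/7 = 1/21; summing to 8/105.
The posterior is then P(r = 1 | data) = 0, P(r = 4 | data) = 3/8, P(r = 6 | data) = 5/8.
So P(green next | data) = Σ P(green next | H) P(H | data) = (1/3)(3/8) + (1)(5/8) = 3/4.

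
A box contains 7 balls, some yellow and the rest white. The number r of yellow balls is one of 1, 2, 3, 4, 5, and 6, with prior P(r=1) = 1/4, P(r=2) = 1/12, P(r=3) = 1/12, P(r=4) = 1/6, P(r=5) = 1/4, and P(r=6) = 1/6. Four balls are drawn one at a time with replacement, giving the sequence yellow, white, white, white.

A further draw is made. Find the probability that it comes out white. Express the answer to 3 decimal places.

The likelihood of the observed sequence under each hypothesis: P(data | r = 1) = (1/7)(6/7)(6/7)(6/7) = 0.089963; P(data | r = 2) = (2/7)(5/7)(5/7)(5/7) = 0.10412; P(data | r = 3) = (3/7)(4/7)(4/7)(4/7) = 0.079967; P(data | r = 4) = (4/7)(3/7)(3/7)(3/7) = 0.044981; P(data | r = 5) = (5/7)(2/7)(2/7)(2/7) = 0.01666; P(data | r = 6) = (6/7)(1/7)(1/7)(1/7) = 0.002499.
The prior-weighted likelihoods are 1/4 · 0.089963 = 0.022491, 1/12 · 0.10412 = 0.0086769, 1/12 · 0.079967 = 0.0066639, 1/6 · 0.044981 = 0.0074969, 1/4 · 0.01666 = 0.0041649, 1/6 · 0.002499 = 0.00041649; with total 0.04991.
Dividing through by the total gives posterior P(r = 1 | data) = 0.45063, P(r = 2 | data) = 0.17385, P(r = 3 | data) = 0.13352, P(r = 4 | data) = 0.15021, P(r = 5 | data) = 0.083449, P(r = 6 | data) = 0.0083449.
The predictive probability is P(white next | data) = (6/7)(0.45063) + (5/7)(0.17385) + (4/7)(0.13352) + (3/7)(0.15021) + (2/7)(0.083449) + (1/7)(0.0083449) = 0.67614.

0.676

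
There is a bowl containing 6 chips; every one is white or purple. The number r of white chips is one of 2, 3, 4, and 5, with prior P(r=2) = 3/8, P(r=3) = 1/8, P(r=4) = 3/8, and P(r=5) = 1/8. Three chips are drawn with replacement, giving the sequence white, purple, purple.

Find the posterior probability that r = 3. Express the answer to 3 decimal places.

0.153

Compute the likelihood of the observed sequence for each case: P(data | r = 2) = (2/6)(4/6)(4/6) = 0.14815; P(data | r = 3) = (3/6)(3/6)(3/6) = 0.125; P(data | r = 4) = (4/6)(2/6)(2/6) = 0.074074; P(data | r = 5) = (5/6)(1/6)(1/6) = 0.023148.
The prior-weighted likelihoods are 3/8 · 0.14815 = 0.055556, 1/8 · 0.125 = 0.015625, 3/8 · 0.074074 = 0.027778, 1/8 · 0.023148 = 0.0028935; these sum to 0.10185.
By Bayes' rule, P(r = 3 | data) = (0.015625) / (0.10185) = 0.15341.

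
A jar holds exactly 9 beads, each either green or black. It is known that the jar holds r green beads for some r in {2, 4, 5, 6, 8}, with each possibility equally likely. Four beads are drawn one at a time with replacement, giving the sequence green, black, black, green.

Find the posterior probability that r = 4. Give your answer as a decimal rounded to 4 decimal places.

0.2890

Under each hypothesis, the probability of the observed sequence is: P(data | r = 2) = (2/9)(7/9)(7/9)(2/9) = 0.029873; P(data | r = 4) = (4/9)(5/9)(5/9)(4/9) = 0.060966; P(data | r = 5) = (5/9)(4/9)(4/9)(5/9) = 0.060966; P(data | r = 6) = (6/9)(3/9)(3/9)(6/9) = 0.049383; P(data | r = 8) = (8/9)(1/9)(1/9)(8/9) = 0.0097546.
Weighting by the prior gives 1/5 · 0.029873 = 0.0059747, 1/5 · 0.060966 = 0.012193, 1/5 · 0.060966 = 0.012193, 1/5 · 0.049383 = 0.0098765, 1/5 · 0.0097546 = 0.0019509; summing to 0.042189.
By Bayes' rule, P(r = 4 | data) = (0.012193) / (0.042189) = 0.28902.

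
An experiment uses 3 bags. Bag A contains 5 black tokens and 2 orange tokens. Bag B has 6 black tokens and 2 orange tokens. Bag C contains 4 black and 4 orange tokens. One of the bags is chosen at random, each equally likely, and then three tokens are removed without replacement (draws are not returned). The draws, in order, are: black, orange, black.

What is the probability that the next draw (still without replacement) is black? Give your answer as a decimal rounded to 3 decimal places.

For each hypothesis, P(data | H) works out to: P(data | bag A) = (5/7)(2/6)(4/5) = 4/21; P(data | bag B) = (6/8)(2/7)(5/6) = 5/28; P(data | bag C) = (4/8)(4/7)(3/6) = 1/7.
Multiplying each by its prior: 1/3 · 4/21 = 4/63, 1/3 · 5/28 = 5/84, 1/3 · 1/7 = 1/21; these sum to 43/252.
Dividing through by the total gives posterior P(bag A | data) = 16/43, P(bag B | data) = 15/43, P(bag C | data) = 12/43.
Averaging over the posterior, P(black next | data) = (3/4)(16/43) + (4/5)(15/43) + (2/5)(12/43) = 144/215.

0.670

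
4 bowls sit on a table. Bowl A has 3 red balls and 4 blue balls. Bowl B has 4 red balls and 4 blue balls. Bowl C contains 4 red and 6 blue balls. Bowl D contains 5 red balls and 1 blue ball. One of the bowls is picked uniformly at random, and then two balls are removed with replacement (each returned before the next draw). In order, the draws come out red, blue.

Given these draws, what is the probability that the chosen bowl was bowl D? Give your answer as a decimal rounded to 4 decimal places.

For each hypothesis, P(data | H) works out to: P(data | bowl A) = (3/7)(4/7) = 0.2449; P(data | bowl B) = (4/8)(4/8) = 0.25; P(data | bowl C) = (4/10)(6/10) = 0.24; P(data | bowl D) = (5/6)(1/6) = 0.13889.
The prior-weighted likelihoods are 1/4 · 0.2449 = 0.061224, 1/4 · 0.25 = 0.0625, 1/4 · 0.24 = 0.06, 1/4 · 0.13889 = 0.034722; with total 0.21845.
Hence P(bowl D | data) = (0.034722) / (0.21845) = 0.15895.

0.1590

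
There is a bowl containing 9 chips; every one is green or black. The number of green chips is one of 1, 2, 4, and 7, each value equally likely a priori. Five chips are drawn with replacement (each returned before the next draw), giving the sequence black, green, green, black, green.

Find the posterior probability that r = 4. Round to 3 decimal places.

The likelihood of the observed sequence under each hypothesis: P(data | r = 1) = (8/9)(1/9)(1/9)(8/9)(1/9) = 0.0010838; P(data | r = 2) = (7/9)(2/9)(2/9)(7/9)(2/9) = 0.0066386; P(data | r = 4) = (5/9)(4/9)(4/9)(5/9)(4/9) = 0.027096; P(data | r = 7) = (2/9)(7/9)(7/9)(2/9)(7/9) = 0.023235.
The prior-weighted likelihoods are 1/4 · 0.0010838 = 0.00027096, 1/4 · 0.0066386 = 0.0016596, 1/4 · 0.027096 = 0.006774, 1/4 · 0.023235 = 0.0058087; with total 0.014513.
By Bayes' rule, P(r = 4 | data) = (0.006774) / (0.014513) = 0.46674.

0.467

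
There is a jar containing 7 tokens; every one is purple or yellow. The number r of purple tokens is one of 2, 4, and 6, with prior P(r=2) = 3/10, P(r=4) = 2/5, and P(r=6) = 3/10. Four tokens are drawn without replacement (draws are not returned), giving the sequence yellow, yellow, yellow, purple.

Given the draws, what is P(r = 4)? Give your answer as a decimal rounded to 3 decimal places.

The likelihood of the observed sequence under each hypothesis: P(data | r = 2) = (5/7)(4/6)(3/5)(2/4) = 1/7; P(data | r = 4) = (3/7)(2/6)(1/5)(4/4) = 1/35; P(data | r = 6) = (1/7)(0/6) = 0.
Weighting by the prior gives 3/10 · 1/7 = 3/70, 2/5 · 1/35 = 2/175, 3/10 · 0 = 0; summing to 19/350.
So P(r = 4 | data) = (2/175) / (19/350) = 4/19.

0.211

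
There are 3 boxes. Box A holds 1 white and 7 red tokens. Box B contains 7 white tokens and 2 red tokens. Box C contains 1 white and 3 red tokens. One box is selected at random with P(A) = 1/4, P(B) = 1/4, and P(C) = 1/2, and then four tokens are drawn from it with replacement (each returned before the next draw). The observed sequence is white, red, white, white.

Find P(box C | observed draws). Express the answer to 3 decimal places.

Compute the likelihood of the observed sequence for each case: P(data | box A) = (1/8)(7/8)(1/8)(1/8) = 0.001709; P(data | box B) = (7/9)(2/9)(7/9)(7/9) = 0.10456; P(data | box C) = (1/4)(3/4)(1/4)(1/4) = 0.011719.
The prior-weighted likelihoods are 1/4 · 0.001709 = 0.00042725, 1/4 · 0.10456 = 0.026139, 1/2 · 0.011719 = 0.0058594; with total 0.032426.
Hence P(box C | data) = (0.0058594) / (0.032426) = 0.1807.

0.181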